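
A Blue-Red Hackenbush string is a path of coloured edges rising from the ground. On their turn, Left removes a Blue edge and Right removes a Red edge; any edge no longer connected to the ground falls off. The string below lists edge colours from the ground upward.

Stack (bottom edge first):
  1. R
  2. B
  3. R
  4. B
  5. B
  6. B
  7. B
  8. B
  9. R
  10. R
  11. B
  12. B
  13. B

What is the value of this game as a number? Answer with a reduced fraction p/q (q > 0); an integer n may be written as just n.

Build G(s[:k]) for k = 1..13, string s = R B R B B B B B R R B B B.
step 1: add R to get R; options L={ · } R={ 0 } so -1
step 2: add B to get RB; options L={ -1 } R={ 0 } so -1/2
step 3: add R to get RBR; options L={ -1 } R={ -1/2; 0 } so -3/4
step 4: add B to get RBRB; options L={ -1; -3/4 } R={ -1/2; 0 } so -5/8
step 5: add B to get RBRBB; options L={ -1; -3/4; -5/8 } R={ -1/2; 0 } so -9/16
step 6: add B to get RBRBBB; options L={ -1; -3/4; -5/8; -9/16 } R={ -1/2; 0 } so -17/32
step 7: add B to get RBRBBBB; options L={ -1; -3/4; -5/8; -9/16; -17/32 } R={ -1/2; 0 } so -33/64
step 8: add B to get RBRBBBBB; options L={ -1; -3/4; -5/8; -9/16; -17/32; -33/64 } R={ -1/2; 0 } so -65/128
step 9: add R to get RBRBBBBBR; options L={ -1; -3/4; -5/8; -9/16; -17/32; -33/64 } R={ -65/128; -1/2; 0 } so -131/256
step 10: add R to get RBRBBBBBRR; options L={ -1; -3/4; -5/8; -9/16; -17/32; -33/64 } R={ -131/256; -65/128; -1/2; 0 } so -263/512
step 11: add B to get RBRBBBBBRRB; options L={ -1; -3/4; -5/8; -9/16; -17/32; -33/64; -263/512 } R={ -131/256; -65/128; -1/2; 0 } so -525/1024
step 12: add B to get RBRBBBBBRRBB; options L={ -1; -3/4; -5/8; -9/16; -17/32; -33/64; -263/512; -525/1024 } R={ -131/256; -65/128; -1/2; 0 } so -1049/2048
step 13: add B to get RBRBBBBBRRBBB; options L={ -1; -3/4; -5/8; -9/16; -17/32; -33/64; -263/512; -525/1024; -1049/2048 } R={ -131/256; -65/128; -1/2; 0 } so -2097/4096

-2097/4096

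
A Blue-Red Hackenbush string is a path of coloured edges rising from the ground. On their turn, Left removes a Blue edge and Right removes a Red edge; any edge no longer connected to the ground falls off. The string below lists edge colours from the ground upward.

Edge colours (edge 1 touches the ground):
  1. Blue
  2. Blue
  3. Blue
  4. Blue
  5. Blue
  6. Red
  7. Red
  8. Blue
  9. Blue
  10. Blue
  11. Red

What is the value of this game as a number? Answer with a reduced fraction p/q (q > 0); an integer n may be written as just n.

Recurse on prefixes of the 11-edge string Blue Blue Blue Blue Blue Red Red Blue Blue Blue Red:
B: Left { 0 }, Right { none } → simplest 1
BB: Left { 0; 1 }, Right { none } → simplest 2
BBB: Left { 0; 1; 2 }, Right { none } → simplest 3
BBBB: Left { 0; 1; 2; 3 }, Right { none } → simplest 4
BBBBB: Left { 0; 1; 2; 3; 4 }, Right { none } → simplest 5
BBBBBR: Left { 0; 1; 2; 3; 4 }, Right { 5 } → simplest 9/2
BBBBBRR: Left { 0; 1; 2; 3; 4 }, Right { 9/2; 5 } → simplest 17/4
BBBBBRRB: Left { 0; 1; 2; 3; 4; 17/4 }, Right { 9/2; 5 } → simplest 35/8
BBBBBRRBB: Left { 0; 1; 2; 3; 4; 17/4; 35/8 }, Right { 9/2; 5 } → simplest 71/16
BBBBBRRBBB: Left { 0; 1; 2; 3; 4; 17/4; 35/8; 71/16 }, Right { 9/2; 5 } → simplest 143/32
BBBBBRRBBBR: Left { 0; 1; 2; 3; 4; 17/4; 35/8; 71/16 }, Right { 143/32; 9/2; 5 } → simplest 285/64

285/64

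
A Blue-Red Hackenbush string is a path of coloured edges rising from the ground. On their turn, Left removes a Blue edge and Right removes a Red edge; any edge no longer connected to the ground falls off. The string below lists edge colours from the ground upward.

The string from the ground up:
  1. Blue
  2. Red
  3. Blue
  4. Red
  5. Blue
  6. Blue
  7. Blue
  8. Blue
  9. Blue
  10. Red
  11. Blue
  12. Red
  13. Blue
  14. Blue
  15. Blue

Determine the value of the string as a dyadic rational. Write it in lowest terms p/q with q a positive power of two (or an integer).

edge 1 of 15 (Blue): { 0 | — } ⇒ 1
edge 2 of 15 (Red): { 0 | 1 } ⇒ 1/2
edge 3 of 15 (Blue): { 0; 1/2 | 1 } ⇒ 3/4
edge 4 of 15 (Red): { 0; 1/2 | 3/4; 1 } ⇒ 5/8
edge 5 of 15 (Blue): { 0; 1/2; 5/8 | 3/4; 1 } ⇒ 11/16
edge 6 of 15 (Blue): { 0; 1/2; 5/8; 11/16 | 3/4; 1 } ⇒ 23/32
edge 7 of 15 (Blue): { 0; 1/2; 5/8; 11/16; 23/32 | 3/4; 1 } ⇒ 47/64
edge 8 of 15 (Blue): { 0; 1/2; 5/8; 11/16; 23/32; 47/64 | 3/4; 1 } ⇒ 95/128
edge 9 of 15 (Blue): { 0; 1/2; 5/8; 11/16; 23/32; 47/64; 95/128 | 3/4; 1 } ⇒ 191/256
edge 10 of 15 (Red): { 0; 1/2; 5/8; 11/16; 23/32; 47/64; 95/128 | 191/256; 3/4; 1 } ⇒ 381/512
edge 11 of 15 (Blue): { 0; 1/2; 5/8; 11/16; 23/32; 47/64; 95/128; 381/512 | 191/256; 3/4; 1 } ⇒ 763/1024
edge 12 of 15 (Red): { 0; 1/2; 5/8; 11/16; 23/32; 47/64; 95/128; 381/512 | 763/1024; 191/256; 3/4; 1 } ⇒ 1525/2048
edge 13 of 15 (Blue): { 0; 1/2; 5/8; 11/16; 23/32; 47/64; 95/128; 381/512; 1525/2048 | 763/1024; 191/256; 3/4; 1 } ⇒ 3051/4096
edge 14 of 15 (Blue): { 0; 1/2; 5/8; 11/16; 23/32; 47/64; 95/128; 381/512; 1525/2048; 3051/4096 | 763/1024; 191/256; 3/4; 1 } ⇒ 6103/8192
edge 15 of 15 (Blue): { 0; 1/2; 5/8; 11/16; 23/32; 47/64; 95/128; 381/512; 1525/2048; 3051/4096; 6103/8192 | 763/1024; 191/256; 3/4; 1 } ⇒ 12207/16384

12207/16384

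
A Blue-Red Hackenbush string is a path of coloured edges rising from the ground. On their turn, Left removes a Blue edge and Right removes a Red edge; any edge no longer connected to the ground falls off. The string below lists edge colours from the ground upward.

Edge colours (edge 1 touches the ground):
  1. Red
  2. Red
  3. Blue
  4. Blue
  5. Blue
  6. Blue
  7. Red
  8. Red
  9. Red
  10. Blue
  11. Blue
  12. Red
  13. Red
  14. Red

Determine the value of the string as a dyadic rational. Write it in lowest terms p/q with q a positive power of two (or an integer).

Build v(s[:k]) for k = 1..14, string s = Red Red Blue Blue Blue Blue Red Red Red Blue Blue Red Red Red.
v(R) = { · | 0 } → -1
v(RR) = { · | -1,0 } → -2
v(RRB) = { -2 | -1,0 } → -3/2
v(RRBB) = { -2,-3/2 | -1,0 } → -5/4
v(RRBBB) = { -2,-3/2,-5/4 | -1,0 } → -9/8
v(RRBBBB) = { -2,-3/2,-5/4,-9/8 | -1,0 } → -17/16
v(RRBBBBR) = { -2,-3/2,-5/4,-9/8 | -17/16,-1,0 } → -35/32
v(RRBBBBRR) = { -2,-3/2,-5/4,-9/8 | -35/32,-17/16,-1,0 } → -71/64
v(RRBBBBRRR) = { -2,-3/2,-5/4,-9/8 | -71/64,-35/32,-17/16,-1,0 } → -143/128
v(RRBBBBRRRB) = { -2,-3/2,-5/4,-9/8,-143/128 | -71/64,-35/32,-17/16,-1,0 } → -285/256
v(RRBBBBRRRBB) = { -2,-3/2,-5/4,-9/8,-143/128,-285/256 | -71/64,-35/32,-17/16,-1,0 } → -569/512
v(RRBBBBRRRBBR) = { -2,-3/2,-5/4,-9/8,-143/128,-285/256 | -569/512,-71/64,-35/32,-17/16,-1,0 } → -1139/1024
v(RRBBBBRRRBBRR) = { -2,-3/2,-5/4,-9/8,-143/128,-285/256 | -1139/1024,-569/512,-71/64,-35/32,-17/16,-1,0 } → -2279/2048
v(RRBBBBRRRBBRRR) = { -2,-3/2,-5/4,-9/8,-143/128,-285/256 | -2279/2048,-1139/1024,-569/512,-71/64,-35/32,-17/16,-1,0 } → -4559/4096

-4559/4096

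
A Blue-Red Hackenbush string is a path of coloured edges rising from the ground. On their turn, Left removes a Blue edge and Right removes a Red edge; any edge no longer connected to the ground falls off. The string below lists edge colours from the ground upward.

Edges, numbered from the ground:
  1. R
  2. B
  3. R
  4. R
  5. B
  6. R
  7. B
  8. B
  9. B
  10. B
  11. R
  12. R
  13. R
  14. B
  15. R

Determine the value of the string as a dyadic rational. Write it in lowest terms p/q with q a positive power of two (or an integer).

-13371/16384

Prefix values for R B R R B R B B B B R R R B R via {L|R} + simplicity:
value_1 [R]  L=[∅]  R=[0]  gives -1
value_2 [RB]  L=[-1]  R=[0]  gives -1/2
value_3 [RBR]  L=[-1]  R=[-1/2 0]  gives -3/4
value_4 [RBRR]  L=[-1]  R=[-3/4 -1/2 0]  gives -7/8
value_5 [RBRRB]  L=[-1 -7/8]  R=[-3/4 -1/2 0]  gives -13/16
value_6 [RBRRBR]  L=[-1 -7/8]  R=[-13/16 -3/4 -1/2 0]  gives -27/32
value_7 [RBRRBRB]  L=[-1 -7/8 -27/32]  R=[-13/16 -3/4 -1/2 0]  gives -53/64
value_8 [RBRRBRBB]  L=[-1 -7/8 -27/32 -53/64]  R=[-13/16 -3/4 -1/2 0]  gives -105/128
value_9 [RBRRBRBBB]  L=[-1 -7/8 -27/32 -53/64 -105/128]  R=[-13/16 -3/4 -1/2 0]  gives -209/256
value_10 [RBRRBRBBBB]  L=[-1 -7/8 -27/32 -53/64 -105/128 -209/256]  R=[-13/16 -3/4 -1/2 0]  gives -417/512
value_11 [RBRRBRBBBBR]  L=[-1 -7/8 -27/32 -53/64 -105/128 -209/256]  R=[-417/512 -13/16 -3/4 -1/2 0]  gives -835/1024
value_12 [RBRRBRBBBBRR]  L=[-1 -7/8 -27/32 -53/64 -105/128 -209/256]  R=[-835/1024 -417/512 -13/16 -3/4 -1/2 0]  gives -1671/2048
value_13 [RBRRBRBBBBRRR]  L=[-1 -7/8 -27/32 -53/64 -105/128 -209/256]  R=[-1671/2048 -835/1024 -417/512 -13/16 -3/4 -1/2 0]  gives -3343/4096
value_14 [RBRRBRBBBBRRRB]  L=[-1 -7/8 -27/32 -53/64 -105/128 -209/256 -3343/4096]  R=[-1671/2048 -835/1024 -417/512 -13/16 -3/4 -1/2 0]  gives -6685/8192
value_15 [RBRRBRBBBBRRRBR]  L=[-1 -7/8 -27/32 -53/64 -105/128 -209/256 -3343/4096]  R=[-6685/8192 -1671/2048 -835/1024 -417/512 -13/16 -3/4 -1/2 0]  gives -13371/16384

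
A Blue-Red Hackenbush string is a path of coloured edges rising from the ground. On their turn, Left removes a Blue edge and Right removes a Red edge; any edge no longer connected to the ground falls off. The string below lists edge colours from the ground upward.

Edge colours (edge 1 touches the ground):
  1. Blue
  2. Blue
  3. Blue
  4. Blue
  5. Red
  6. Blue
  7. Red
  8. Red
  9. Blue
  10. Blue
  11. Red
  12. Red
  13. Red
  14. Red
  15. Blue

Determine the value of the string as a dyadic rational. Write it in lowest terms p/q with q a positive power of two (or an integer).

7363/2048

edge 1 of 15 (Blue): { 0 | ∅ } → 1
edge 2 of 15 (Blue): { 0, 1 | ∅ } → 2
edge 3 of 15 (Blue): { 0, 1, 2 | ∅ } → 3
edge 4 of 15 (Blue): { 0, 1, 2, 3 | ∅ } → 4
edge 5 of 15 (Red): { 0, 1, 2, 3 | 4 } → 7/2
edge 6 of 15 (Blue): { 0, 1, 2, 3, 7/2 | 4 } → 15/4
edge 7 of 15 (Red): { 0, 1, 2, 3, 7/2 | 15/4, 4 } → 29/8
edge 8 of 15 (Red): { 0, 1, 2, 3, 7/2 | 29/8, 15/4, 4 } → 57/16
edge 9 of 15 (Blue): { 0, 1, 2, 3, 7/2, 57/16 | 29/8, 15/4, 4 } → 115/32
edge 10 of 15 (Blue): { 0, 1, 2, 3, 7/2, 57/16, 115/32 | 29/8, 15/4, 4 } → 231/64
edge 11 of 15 (Red): { 0, 1, 2, 3, 7/2, 57/16, 115/32 | 231/64, 29/8, 15/4, 4 } → 461/128
edge 12 of 15 (Red): { 0, 1, 2, 3, 7/2, 57/16, 115/32 | 461/128, 231/64, 29/8, 15/4, 4 } → 921/256
edge 13 of 15 (Red): { 0, 1, 2, 3, 7/2, 57/16, 115/32 | 921/256, 461/128, 231/64, 29/8, 15/4, 4 } → 1841/512
edge 14 of 15 (Red): { 0, 1, 2, 3, 7/2, 57/16, 115/32 | 1841/512, 921/256, 461/128, 231/64, 29/8, 15/4, 4 } → 3681/1024
edge 15 of 15 (Blue): { 0, 1, 2, 3, 7/2, 57/16, 115/32, 3681/1024 | 1841/512, 921/256, 461/128, 231/64, 29/8, 15/4, 4 } → 7363/2048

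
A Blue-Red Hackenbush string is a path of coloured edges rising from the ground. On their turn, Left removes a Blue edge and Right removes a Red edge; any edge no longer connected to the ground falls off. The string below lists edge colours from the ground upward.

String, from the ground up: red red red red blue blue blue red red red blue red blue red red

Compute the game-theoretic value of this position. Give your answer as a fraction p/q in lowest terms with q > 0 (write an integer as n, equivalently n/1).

Prefix values for red red red red blue blue blue red red red blue red blue red red via {L|R} + simplicity:
G(r) = {  | 0 } → -1
G(rr) = {  | -1 0 } → -2
G(rrr) = {  | -2 -1 0 } → -3
G(rrrr) = {  | -3 -2 -1 0 } → -4
G(rrrrb) = { -4 | -3 -2 -1 0 } → -7/2
G(rrrrbb) = { -4 -7/2 | -3 -2 -1 0 } → -13/4
G(rrrrbbb) = { -4 -7/2 -13/4 | -3 -2 -1 0 } → -25/8
G(rrrrbbbr) = { -4 -7/2 -13/4 | -25/8 -3 -2 -1 0 } → -51/16
G(rrrrbbbrr) = { -4 -7/2 -13/4 | -51/16 -25/8 -3 -2 -1 0 } → -103/32
G(rrrrbbbrrr) = { -4 -7/2 -13/4 | -103/32 -51/16 -25/8 -3 -2 -1 0 } → -207/64
G(rrrrbbbrrrb) = { -4 -7/2 -13/4 -207/64 | -103/32 -51/16 -25/8 -3 -2 -1 0 } → -413/128
G(rrrrbbbrrrbr) = { -4 -7/2 -13/4 -207/64 | -413/128 -103/32 -51/16 -25/8 -3 -2 -1 0 } → -827/256
G(rrrrbbbrrrbrb) = { -4 -7/2 -13/4 -207/64 -827/256 | -413/128 -103/32 -51/16 -25/8 -3 -2 -1 0 } → -1653/512
G(rrrrbbbrrrbrbr) = { -4 -7/2 -13/4 -207/64 -827/256 | -1653/512 -413/128 -103/32 -51/16 -25/8 -3 -2 -1 0 } → -3307/1024
G(rrrrbbbrrrbrbrr) = { -4 -7/2 -13/4 -207/64 -827/256 | -3307/1024 -1653/512 -413/128 -103/32 -51/16 -25/8 -3 -2 -1 0 } → -6615/2048

-6615/2048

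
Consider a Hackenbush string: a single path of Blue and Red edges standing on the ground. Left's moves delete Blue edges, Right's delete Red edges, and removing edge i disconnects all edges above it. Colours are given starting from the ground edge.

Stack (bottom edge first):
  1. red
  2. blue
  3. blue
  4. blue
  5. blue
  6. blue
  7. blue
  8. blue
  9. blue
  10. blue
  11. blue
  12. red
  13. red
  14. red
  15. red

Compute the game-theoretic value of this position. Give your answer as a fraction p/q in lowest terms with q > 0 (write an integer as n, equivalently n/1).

r: Left { ∅ }, Right { 0 } -> simplest -1
rb: Left { -1 }, Right { 0 } -> simplest -1/2
rbb: Left { -1, -1/2 }, Right { 0 } -> simplest -1/4
rbbb: Left { -1, -1/2, -1/4 }, Right { 0 } -> simplest -1/8
rbbbb: Left { -1, -1/2, -1/4, -1/8 }, Right { 0 } -> simplest -1/16
rbbbbb: Left { -1, -1/2, -1/4, -1/8, -1/16 }, Right { 0 } -> simplest -1/32
rbbbbbb: Left { -1, -1/2, -1/4, -1/8, -1/16, -1/32 }, Right { 0 } -> simplest -1/64
rbbbbbbb: Left { -1, -1/2, -1/4, -1/8, -1/16, -1/32, -1/64 }, Right { 0 } -> simplest -1/128
rbbbbbbbb: Left { -1, -1/2, -1/4, -1/8, -1/16, -1/32, -1/64, -1/128 }, Right { 0 } -> simplest -1/256
rbbbbbbbbb: Left { -1, -1/2, -1/4, -1/8, -1/16, -1/32, -1/64, -1/128, -1/256 }, Right { 0 } -> simplest -1/512
rbbbbbbbbbb: Left { -1, -1/2, -1/4, -1/8, -1/16, -1/32, -1/64, -1/128, -1/256, -1/512 }, Right { 0 } -> simplest -1/1024
rbbbbbbbbbbr: Left { -1, -1/2, -1/4, -1/8, -1/16, -1/32, -1/64, -1/128, -1/256, -1/512 }, Right { -1/1024, 0 } -> simplest -3/2048
rbbbbbbbbbbrr: Left { -1, -1/2, -1/4, -1/8, -1/16, -1/32, -1/64, -1/128, -1/256, -1/512 }, Right { -3/2048, -1/1024, 0 } -> simplest -7/4096
rbbbbbbbbbbrrr: Left { -1, -1/2, -1/4, -1/8, -1/16, -1/32, -1/64, -1/128, -1/256, -1/512 }, Right { -7/4096, -3/2048, -1/1024, 0 } -> simplest -15/8192
rbbbbbbbbbbrrrr: Left { -1, -1/2, -1/4, -1/8, -1/16, -1/32, -1/64, -1/128, -1/256, -1/512 }, Right { -15/8192, -7/4096, -3/2048, -1/1024, 0 } -> simplest -31/16384

-31/16384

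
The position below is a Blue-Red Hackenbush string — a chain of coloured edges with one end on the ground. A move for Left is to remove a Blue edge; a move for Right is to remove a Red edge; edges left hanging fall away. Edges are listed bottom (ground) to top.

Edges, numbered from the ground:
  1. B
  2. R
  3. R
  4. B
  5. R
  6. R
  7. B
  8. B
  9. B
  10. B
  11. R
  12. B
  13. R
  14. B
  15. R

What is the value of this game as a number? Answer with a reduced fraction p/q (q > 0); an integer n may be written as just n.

5077/16384

B: Left { 0 }, Right { ∅ } so simplest 1
BR: Left { 0 }, Right { 1 } so simplest 1/2
BRR: Left { 0 }, Right { 1/2,1 } so simplest 1/4
BRRB: Left { 0,1/4 }, Right { 1/2,1 } so simplest 3/8
BRRBR: Left { 0,1/4 }, Right { 3/8,1/2,1 } so simplest 5/16
BRRBRR: Left { 0,1/4 }, Right { 5/16,3/8,1/2,1 } so simplest 9/32
BRRBRRB: Left { 0,1/4,9/32 }, Right { 5/16,3/8,1/2,1 } so simplest 19/64
BRRBRRBB: Left { 0,1/4,9/32,19/64 }, Right { 5/16,3/8,1/2,1 } so simplest 39/128
BRRBRRBBB: Left { 0,1/4,9/32,19/64,39/128 }, Right { 5/16,3/8,1/2,1 } so simplest 79/256
BRRBRRBBBB: Left { 0,1/4,9/32,19/64,39/128,79/256 }, Right { 5/16,3/8,1/2,1 } so simplest 159/512
BRRBRRBBBBR: Left { 0,1/4,9/32,19/64,39/128,79/256 }, Right { 159/512,5/16,3/8,1/2,1 } so simplest 317/1024
BRRBRRBBBBRB: Left { 0,1/4,9/32,19/64,39/128,79/256,317/1024 }, Right { 159/512,5/16,3/8,1/2,1 } so simplest 635/2048
BRRBRRBBBBRBR: Left { 0,1/4,9/32,19/64,39/128,79/256,317/1024 }, Right { 635/2048,159/512,5/16,3/8,1/2,1 } so simplest 1269/4096
BRRBRRBBBBRBRB: Left { 0,1/4,9/32,19/64,39/128,79/256,317/1024,1269/4096 }, Right { 635/2048,159/512,5/16,3/8,1/2,1 } so simplest 2539/8192
BRRBRRBBBBRBRBR: Left { 0,1/4,9/32,19/64,39/128,79/256,317/1024,1269/4096 }, Right { 2539/8192,635/2048,159/512,5/16,3/8,1/2,1 } so simplest 5077/16384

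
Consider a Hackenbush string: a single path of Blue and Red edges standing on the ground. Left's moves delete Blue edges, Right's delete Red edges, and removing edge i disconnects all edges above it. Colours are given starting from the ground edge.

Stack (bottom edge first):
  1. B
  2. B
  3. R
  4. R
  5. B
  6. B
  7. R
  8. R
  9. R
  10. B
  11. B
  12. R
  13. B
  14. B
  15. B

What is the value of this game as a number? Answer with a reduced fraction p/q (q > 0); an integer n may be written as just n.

11375/8192

Recurse on prefixes of the 15-edge string B B R R B B R R R B B R B B B:
step 1: add B to get B; options L={ 0 } R={  } → 1
step 2: add B to get BB; options L={ 0; 1 } R={  } → 2
step 3: add R to get BBR; options L={ 0; 1 } R={ 2 } → 3/2
step 4: add R to get BBRR; options L={ 0; 1 } R={ 3/2; 2 } → 5/4
step 5: add B to get BBRRB; options L={ 0; 1; 5/4 } R={ 3/2; 2 } → 11/8
step 6: add B to get BBRRBB; options L={ 0; 1; 5/4; 11/8 } R={ 3/2; 2 } → 23/16
step 7: add R to get BBRRBBR; options L={ 0; 1; 5/4; 11/8 } R={ 23/16; 3/2; 2 } → 45/32
step 8: add R to get BBRRBBRR; options L={ 0; 1; 5/4; 11/8 } R={ 45/32; 23/16; 3/2; 2 } → 89/64
step 9: add R to get BBRRBBRRR; options L={ 0; 1; 5/4; 11/8 } R={ 89/64; 45/32; 23/16; 3/2; 2 } → 177/128
step 10: add B to get BBRRBBRRRB; options L={ 0; 1; 5/4; 11/8; 177/128 } R={ 89/64; 45/32; 23/16; 3/2; 2 } → 355/256
step 11: add B to get BBRRBBRRRBB; options L={ 0; 1; 5/4; 11/8; 177/128; 355/256 } R={ 89/64; 45/32; 23/16; 3/2; 2 } → 711/512
step 12: add R to get BBRRBBRRRBBR; options L={ 0; 1; 5/4; 11/8; 177/128; 355/256 } R={ 711/512; 89/64; 45/32; 23/16; 3/2; 2 } → 1421/1024
step 13: add B to get BBRRBBRRRBBRB; options L={ 0; 1; 5/4; 11/8; 177/128; 355/256; 1421/1024 } R={ 711/512; 89/64; 45/32; 23/16; 3/2; 2 } → 2843/2048
step 14: add B to get BBRRBBRRRBBRBB; options L={ 0; 1; 5/4; 11/8; 177/128; 355/256; 1421/1024; 2843/2048 } R={ 711/512; 89/64; 45/32; 23/16; 3/2; 2 } → 5687/4096
step 15: add B to get BBRRBBRRRBBRBBB; options L={ 0; 1; 5/4; 11/8; 177/128; 355/256; 1421/1024; 2843/2048; 5687/4096 } R={ 711/512; 89/64; 45/32; 23/16; 3/2; 2 } → 11375/8192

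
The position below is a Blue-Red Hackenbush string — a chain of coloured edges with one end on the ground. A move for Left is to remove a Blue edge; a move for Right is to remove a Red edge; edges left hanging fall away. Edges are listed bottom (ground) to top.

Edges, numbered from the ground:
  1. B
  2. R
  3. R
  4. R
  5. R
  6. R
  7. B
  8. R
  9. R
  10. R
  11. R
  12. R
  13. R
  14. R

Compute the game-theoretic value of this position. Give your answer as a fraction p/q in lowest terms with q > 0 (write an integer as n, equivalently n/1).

Prefix values for B R R R R R B R R R R R R R via {L|R} + simplicity:
B: Left { 0 }, Right { (no moves) } gives simplest 1
BR: Left { 0 }, Right { 1 } gives simplest 1/2
BRR: Left { 0 }, Right { 1/2,1 } gives simplest 1/4
BRRR: Left { 0 }, Right { 1/4,1/2,1 } gives simplest 1/8
BRRRR: Left { 0 }, Right { 1/8,1/4,1/2,1 } gives simplest 1/16
BRRRRR: Left { 0 }, Right { 1/16,1/8,1/4,1/2,1 } gives simplest 1/32
BRRRRRB: Left { 0,1/32 }, Right { 1/16,1/8,1/4,1/2,1 } gives simplest 3/64
BRRRRRBR: Left { 0,1/32 }, Right { 3/64,1/16,1/8,1/4,1/2,1 } gives simplest 5/128
BRRRRRBRR: Left { 0,1/32 }, Right { 5/128,3/64,1/16,1/8,1/4,1/2,1 } gives simplest 9/256
BRRRRRBRRR: Left { 0,1/32 }, Right { 9/256,5/128,3/64,1/16,1/8,1/4,1/2,1 } gives simplest 17/512
BRRRRRBRRRR: Left { 0,1/32 }, Right { 17/512,9/256,5/128,3/64,1/16,1/8,1/4,1/2,1 } gives simplest 33/1024
BRRRRRBRRRRR: Left { 0,1/32 }, Right { 33/1024,17/512,9/256,5/128,3/64,1/16,1/8,1/4,1/2,1 } gives simplest 65/2048
BRRRRRBRRRRRR: Left { 0,1/32 }, Right { 65/2048,33/1024,17/512,9/256,5/128,3/64,1/16,1/8,1/4,1/2,1 } gives simplest 129/4096
BRRRRRBRRRRRRR: Left { 0,1/32 }, Right { 129/4096,65/2048,33/1024,17/512,9/256,5/128,3/64,1/16,1/8,1/4,1/2,1 } gives simplest 257/8192

257/8192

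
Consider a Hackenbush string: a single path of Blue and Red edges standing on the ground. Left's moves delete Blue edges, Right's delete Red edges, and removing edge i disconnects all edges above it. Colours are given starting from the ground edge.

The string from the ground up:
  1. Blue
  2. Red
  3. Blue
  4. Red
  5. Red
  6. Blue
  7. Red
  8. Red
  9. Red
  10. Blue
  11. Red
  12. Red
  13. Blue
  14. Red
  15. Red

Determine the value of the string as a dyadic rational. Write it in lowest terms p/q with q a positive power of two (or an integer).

9289/16384

B: Left { 0 }, Right { — } => simplest 1
BR: Left { 0 }, Right { 1 } => simplest 1/2
BRB: Left { 0; 1/2 }, Right { 1 } => simplest 3/4
BRBR: Left { 0; 1/2 }, Right { 3/4; 1 } => simplest 5/8
BRBRR: Left { 0; 1/2 }, Right { 5/8; 3/4; 1 } => simplest 9/16
BRBRRB: Left { 0; 1/2; 9/16 }, Right { 5/8; 3/4; 1 } => simplest 19/32
BRBRRBR: Left { 0; 1/2; 9/16 }, Right { 19/32; 5/8; 3/4; 1 } => simplest 37/64
BRBRRBRR: Left { 0; 1/2; 9/16 }, Right { 37/64; 19/32; 5/8; 3/4; 1 } => simplest 73/128
BRBRRBRRR: Left { 0; 1/2; 9/16 }, Right { 73/128; 37/64; 19/32; 5/8; 3/4; 1 } => simplest 145/256
BRBRRBRRRB: Left { 0; 1/2; 9/16; 145/256 }, Right { 73/128; 37/64; 19/32; 5/8; 3/4; 1 } => simplest 291/512
BRBRRBRRRBR: Left { 0; 1/2; 9/16; 145/256 }, Right { 291/512; 73/128; 37/64; 19/32; 5/8; 3/4; 1 } => simplest 581/1024
BRBRRBRRRBRR: Left { 0; 1/2; 9/16; 145/256 }, Right { 581/1024; 291/512; 73/128; 37/64; 19/32; 5/8; 3/4; 1 } => simplest 1161/2048
BRBRRBRRRBRRB: Left { 0; 1/2; 9/16; 145/256; 1161/2048 }, Right { 581/1024; 291/512; 73/128; 37/64; 19/32; 5/8; 3/4; 1 } => simplest 2323/4096
BRBRRBRRRBRRBR: Left { 0; 1/2; 9/16; 145/256; 1161/2048 }, Right { 2323/4096; 581/1024; 291/512; 73/128; 37/64; 19/32; 5/8; 3/4; 1 } => simplest 4645/8192
BRBRRBRRRBRRBRR: Left { 0; 1/2; 9/16; 145/256; 1161/2048 }, Right { 4645/8192; 2323/4096; 581/1024; 291/512; 73/128; 37/64; 19/32; 5/8; 3/4; 1 } => simplest 9289/16384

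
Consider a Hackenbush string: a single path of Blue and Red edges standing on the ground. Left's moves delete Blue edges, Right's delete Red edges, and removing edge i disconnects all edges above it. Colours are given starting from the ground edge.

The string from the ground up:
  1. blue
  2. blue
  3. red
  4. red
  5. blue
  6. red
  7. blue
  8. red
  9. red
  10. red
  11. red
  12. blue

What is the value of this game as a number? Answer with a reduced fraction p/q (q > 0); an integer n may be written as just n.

b: Left { 0 }, Right {  } -> simplest 1
bb: Left { 0,1 }, Right {  } -> simplest 2
bbr: Left { 0,1 }, Right { 2 } -> simplest 3/2
bbrr: Left { 0,1 }, Right { 3/2,2 } -> simplest 5/4
bbrrb: Left { 0,1,5/4 }, Right { 3/2,2 } -> simplest 11/8
bbrrbr: Left { 0,1,5/4 }, Right { 11/8,3/2,2 } -> simplest 21/16
bbrrbrb: Left { 0,1,5/4,21/16 }, Right { 11/8,3/2,2 } -> simplest 43/32
bbrrbrbr: Left { 0,1,5/4,21/16 }, Right { 43/32,11/8,3/2,2 } -> simplest 85/64
bbrrbrbrr: Left { 0,1,5/4,21/16 }, Right { 85/64,43/32,11/8,3/2,2 } -> simplest 169/128
bbrrbrbrrr: Left { 0,1,5/4,21/16 }, Right { 169/128,85/64,43/32,11/8,3/2,2 } -> simplest 337/256
bbrrbrbrrrr: Left { 0,1,5/4,21/16 }, Right { 337/256,169/128,85/64,43/32,11/8,3/2,2 } -> simplest 673/512
bbrrbrbrrrrb: Left { 0,1,5/4,21/16,673/512 }, Right { 337/256,169/128,85/64,43/32,11/8,3/2,2 } -> simplest 1347/1024

1347/1024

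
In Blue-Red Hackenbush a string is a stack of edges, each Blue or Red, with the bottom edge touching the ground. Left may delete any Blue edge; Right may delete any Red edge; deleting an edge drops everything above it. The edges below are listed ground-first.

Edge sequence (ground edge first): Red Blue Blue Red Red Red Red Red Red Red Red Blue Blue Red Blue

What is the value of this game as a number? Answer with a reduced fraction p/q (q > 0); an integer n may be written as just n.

-8165/16384

Recurse on prefixes of the 15-edge string Red Blue Blue Red Red Red Red Red Red Red Red Blue Blue Red Blue:
R: Left { ∅ }, Right { 0 } = simplest -1
RB: Left { -1 }, Right { 0 } = simplest -1/2
RBB: Left { -1; -1/2 }, Right { 0 } = simplest -1/4
RBBR: Left { -1; -1/2 }, Right { -1/4; 0 } = simplest -3/8
RBBRR: Left { -1; -1/2 }, Right { -3/8; -1/4; 0 } = simplest -7/16
RBBRRR: Left { -1; -1/2 }, Right { -7/16; -3/8; -1/4; 0 } = simplest -15/32
RBBRRRR: Left { -1; -1/2 }, Right { -15/32; -7/16; -3/8; -1/4; 0 } = simplest -31/64
RBBRRRRR: Left { -1; -1/2 }, Right { -31/64; -15/32; -7/16; -3/8; -1/4; 0 } = simplest -63/128
RBBRRRRRR: Left { -1; -1/2 }, Right { -63/128; -31/64; -15/32; -7/16; -3/8; -1/4; 0 } = simplest -127/256
RBBRRRRRRR: Left { -1; -1/2 }, Right { -127/256; -63/128; -31/64; -15/32; -7/16; -3/8; -1/4; 0 } = simplest -255/512
RBBRRRRRRRR: Left { -1; -1/2 }, Right { -255/512; -127/256; -63/128; -31/64; -15/32; -7/16; -3/8; -1/4; 0 } = simplest -511/1024
RBBRRRRRRRRB: Left { -1; -1/2; -511/1024 }, Right { -255/512; -127/256; -63/128; -31/64; -15/32; -7/16; -3/8; -1/4; 0 } = simplest -1021/2048
RBBRRRRRRRRBB: Left { -1; -1/2; -511/1024; -1021/2048 }, Right { -255/512; -127/256; -63/128; -31/64; -15/32; -7/16; -3/8; -1/4; 0 } = simplest -2041/4096
RBBRRRRRRRRBBR: Left { -1; -1/2; -511/1024; -1021/2048 }, Right { -2041/4096; -255/512; -127/256; -63/128; -31/64; -15/32; -7/16; -3/8; -1/4; 0 } = simplest -4083/8192
RBBRRRRRRRRBBRB: Left { -1; -1/2; -511/1024; -1021/2048; -4083/8192 }, Right { -2041/4096; -255/512; -127/256; -63/128; -31/64; -15/32; -7/16; -3/8; -1/4; 0 } = simplest -8165/16384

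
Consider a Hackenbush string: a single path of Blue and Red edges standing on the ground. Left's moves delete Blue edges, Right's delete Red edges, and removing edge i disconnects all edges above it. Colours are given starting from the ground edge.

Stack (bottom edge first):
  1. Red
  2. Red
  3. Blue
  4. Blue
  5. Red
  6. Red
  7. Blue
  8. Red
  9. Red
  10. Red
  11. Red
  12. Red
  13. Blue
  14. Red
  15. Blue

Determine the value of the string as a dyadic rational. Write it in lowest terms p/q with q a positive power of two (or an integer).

Recurse on prefixes of the 15-edge string Red Red Blue Blue Red Red Blue Red Red Red Red Red Blue Red Blue:
step 1: add Red to get R; options L={  } R={ 0 } = -1
step 2: add Red to get RR; options L={  } R={ -1, 0 } = -2
step 3: add Blue to get RRB; options L={ -2 } R={ -1, 0 } = -3/2
step 4: add Blue to get RRBB; options L={ -2, -3/2 } R={ -1, 0 } = -5/4
step 5: add Red to get RRBBR; options L={ -2, -3/2 } R={ -5/4, -1, 0 } = -11/8
step 6: add Red to get RRBBRR; options L={ -2, -3/2 } R={ -11/8, -5/4, -1, 0 } = -23/16
step 7: add Blue to get RRBBRRB; options L={ -2, -3/2, -23/16 } R={ -11/8, -5/4, -1, 0 } = -45/32
step 8: add Red to get RRBBRRBR; options L={ -2, -3/2, -23/16 } R={ -45/32, -11/8, -5/4, -1, 0 } = -91/64
step 9: add Red to get RRBBRRBRR; options L={ -2, -3/2, -23/16 } R={ -91/64, -45/32, -11/8, -5/4, -1, 0 } = -183/128
step 10: add Red to get RRBBRRBRRR; options L={ -2, -3/2, -23/16 } R={ -183/128, -91/64, -45/32, -11/8, -5/4, -1, 0 } = -367/256
step 11: add Red to get RRBBRRBRRRR; options L={ -2, -3/2, -23/16 } R={ -367/256, -183/128, -91/64, -45/32, -11/8, -5/4, -1, 0 } = -735/512
step 12: add Red to get RRBBRRBRRRRR; options L={ -2, -3/2, -23/16 } R={ -735/512, -367/256, -183/128, -91/64, -45/32, -11/8, -5/4, -1, 0 } = -1471/1024
step 13: add Blue to get RRBBRRBRRRRRB; options L={ -2, -3/2, -23/16, -1471/1024 } R={ -735/512, -367/256, -183/128, -91/64, -45/32, -11/8, -5/4, -1, 0 } = -2941/2048
step 14: add Red to get RRBBRRBRRRRRBR; options L={ -2, -3/2, -23/16, -1471/1024 } R={ -2941/2048, -735/512, -367/256, -183/128, -91/64, -45/32, -11/8, -5/4, -1, 0 } = -5883/4096
step 15: add Blue to get RRBBRRBRRRRRBRB; options L={ -2, -3/2, -23/16, -1471/1024, -5883/4096 } R={ -2941/2048, -735/512, -367/256, -183/128, -91/64, -45/32, -11/8, -5/4, -1, 0 } = -11765/8192

-11765/8192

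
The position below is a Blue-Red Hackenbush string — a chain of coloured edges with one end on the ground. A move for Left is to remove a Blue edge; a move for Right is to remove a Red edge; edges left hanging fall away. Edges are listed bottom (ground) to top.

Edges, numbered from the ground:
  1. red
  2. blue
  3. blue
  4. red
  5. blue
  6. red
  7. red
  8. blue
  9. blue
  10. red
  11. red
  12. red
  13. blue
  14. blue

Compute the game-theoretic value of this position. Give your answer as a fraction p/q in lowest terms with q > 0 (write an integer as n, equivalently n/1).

step 1: add red to get r; options L={ ∅ } R={ 0 } => -1
step 2: add blue to get rb; options L={ -1 } R={ 0 } => -1/2
step 3: add blue to get rbb; options L={ -1,-1/2 } R={ 0 } => -1/4
step 4: add red to get rbbr; options L={ -1,-1/2 } R={ -1/4,0 } => -3/8
step 5: add blue to get rbbrb; options L={ -1,-1/2,-3/8 } R={ -1/4,0 } => -5/16
step 6: add red to get rbbrbr; options L={ -1,-1/2,-3/8 } R={ -5/16,-1/4,0 } => -11/32
step 7: add red to get rbbrbrr; options L={ -1,-1/2,-3/8 } R={ -11/32,-5/16,-1/4,0 } => -23/64
step 8: add blue to get rbbrbrrb; options L={ -1,-1/2,-3/8,-23/64 } R={ -11/32,-5/16,-1/4,0 } => -45/128
step 9: add blue to get rbbrbrrbb; options L={ -1,-1/2,-3/8,-23/64,-45/128 } R={ -11/32,-5/16,-1/4,0 } => -89/256
step 10: add red to get rbbrbrrbbr; options L={ -1,-1/2,-3/8,-23/64,-45/128 } R={ -89/256,-11/32,-5/16,-1/4,0 } => -179/512
step 11: add red to get rbbrbrrbbrr; options L={ -1,-1/2,-3/8,-23/64,-45/128 } R={ -179/512,-89/256,-11/32,-5/16,-1/4,0 } => -359/1024
step 12: add red to get rbbrbrrbbrrr; options L={ -1,-1/2,-3/8,-23/64,-45/128 } R={ -359/1024,-179/512,-89/256,-11/32,-5/16,-1/4,0 } => -719/2048
step 13: add blue to get rbbrbrrbbrrrb; options L={ -1,-1/2,-3/8,-23/64,-45/128,-719/2048 } R={ -359/1024,-179/512,-89/256,-11/32,-5/16,-1/4,0 } => -1437/4096
step 14: add blue to get rbbrbrrbbrrrbb; options L={ -1,-1/2,-3/8,-23/64,-45/128,-719/2048,-1437/4096 } R={ -359/1024,-179/512,-89/256,-11/32,-5/16,-1/4,0 } => -2873/8192

-2873/8192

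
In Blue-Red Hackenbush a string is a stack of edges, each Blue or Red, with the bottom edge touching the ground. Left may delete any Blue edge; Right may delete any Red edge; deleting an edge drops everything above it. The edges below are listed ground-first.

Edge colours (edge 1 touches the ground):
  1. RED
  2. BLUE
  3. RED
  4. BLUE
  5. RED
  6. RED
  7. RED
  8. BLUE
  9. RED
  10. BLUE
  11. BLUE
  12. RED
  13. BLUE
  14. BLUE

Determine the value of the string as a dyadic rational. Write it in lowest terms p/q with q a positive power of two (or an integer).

-5961/8192

Recurse on prefixes of the 14-edge string RED BLUE RED BLUE RED RED RED BLUE RED BLUE BLUE RED BLUE BLUE:
R: Left { none }, Right { 0 } = simplest -1
RB: Left { -1 }, Right { 0 } = simplest -1/2
RBR: Left { -1 }, Right { -1/2, 0 } = simplest -3/4
RBRB: Left { -1, -3/4 }, Right { -1/2, 0 } = simplest -5/8
RBRBR: Left { -1, -3/4 }, Right { -5/8, -1/2, 0 } = simplest -11/16
RBRBRR: Left { -1, -3/4 }, Right { -11/16, -5/8, -1/2, 0 } = simplest -23/32
RBRBRRR: Left { -1, -3/4 }, Right { -23/32, -11/16, -5/8, -1/2, 0 } = simplest -47/64
RBRBRRRB: Left { -1, -3/4, -47/64 }, Right { -23/32, -11/16, -5/8, -1/2, 0 } = simplest -93/128
RBRBRRRBR: Left { -1, -3/4, -47/64 }, Right { -93/128, -23/32, -11/16, -5/8, -1/2, 0 } = simplest -187/256
RBRBRRRBRB: Left { -1, -3/4, -47/64, -187/256 }, Right { -93/128, -23/32, -11/16, -5/8, -1/2, 0 } = simplest -373/512
RBRBRRRBRBB: Left { -1, -3/4, -47/64, -187/256, -373/512 }, Right { -93/128, -23/32, -11/16, -5/8, -1/2, 0 } = simplest -745/1024
RBRBRRRBRBBR: Left { -1, -3/4, -47/64, -187/256, -373/512 }, Right { -745/1024, -93/128, -23/32, -11/16, -5/8, -1/2, 0 } = simplest -1491/2048
RBRBRRRBRBBRB: Left { -1, -3/4, -47/64, -187/256, -373/512, -1491/2048 }, Right { -745/1024, -93/128, -23/32, -11/16, -5/8, -1/2, 0 } = simplest -2981/4096
RBRBRRRBRBBRBB: Left { -1, -3/4, -47/64, -187/256, -373/512, -1491/2048, -2981/4096 }, Right { -745/1024, -93/128, -23/32, -11/16, -5/8, -1/2, 0 } = simplest -5961/8192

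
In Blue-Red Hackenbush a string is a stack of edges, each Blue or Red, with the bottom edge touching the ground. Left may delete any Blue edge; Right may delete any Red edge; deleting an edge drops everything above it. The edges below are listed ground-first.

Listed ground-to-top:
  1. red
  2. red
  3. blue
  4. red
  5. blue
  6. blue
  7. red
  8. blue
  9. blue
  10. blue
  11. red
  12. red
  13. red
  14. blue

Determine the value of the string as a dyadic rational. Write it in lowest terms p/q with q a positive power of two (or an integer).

-6429/4096

Build g(s[:k]) for k = 1..14, string s = red red blue red blue blue red blue blue blue red red red blue.
step 1: add red to get r; options L={ none } R={ 0 } => -1
step 2: add red to get rr; options L={ none } R={ -1; 0 } => -2
step 3: add blue to get rrb; options L={ -2 } R={ -1; 0 } => -3/2
step 4: add red to get rrbr; options L={ -2 } R={ -3/2; -1; 0 } => -7/4
step 5: add blue to get rrbrb; options L={ -2; -7/4 } R={ -3/2; -1; 0 } => -13/8
step 6: add blue to get rrbrbb; options L={ -2; -7/4; -13/8 } R={ -3/2; -1; 0 } => -25/16
step 7: add red to get rrbrbbr; options L={ -2; -7/4; -13/8 } R={ -25/16; -3/2; -1; 0 } => -51/32
step 8: add blue to get rrbrbbrb; options L={ -2; -7/4; -13/8; -51/32 } R={ -25/16; -3/2; -1; 0 } => -101/64
step 9: add blue to get rrbrbbrbb; options L={ -2; -7/4; -13/8; -51/32; -101/64 } R={ -25/16; -3/2; -1; 0 } => -201/128
step 10: add blue to get rrbrbbrbbb; options L={ -2; -7/4; -13/8; -51/32; -101/64; -201/128 } R={ -25/16; -3/2; -1; 0 } => -401/256
step 11: add red to get rrbrbbrbbbr; options L={ -2; -7/4; -13/8; -51/32; -101/64; -201/128 } R={ -401/256; -25/16; -3/2; -1; 0 } => -803/512
step 12: add red to get rrbrbbrbbbrr; options L={ -2; -7/4; -13/8; -51/32; -101/64; -201/128 } R={ -803/512; -401/256; -25/16; -3/2; -1; 0 } => -1607/1024
step 13: add red to get rrbrbbrbbbrrr; options L={ -2; -7/4; -13/8; -51/32; -101/64; -201/128 } R={ -1607/1024; -803/512; -401/256; -25/16; -3/2; -1; 0 } => -3215/2048
step 14: add blue to get rrbrbbrbbbrrrb; options L={ -2; -7/4; -13/8; -51/32; -101/64; -201/128; -3215/2048 } R={ -1607/1024; -803/512; -401/256; -25/16; -3/2; -1; 0 } => -6429/4096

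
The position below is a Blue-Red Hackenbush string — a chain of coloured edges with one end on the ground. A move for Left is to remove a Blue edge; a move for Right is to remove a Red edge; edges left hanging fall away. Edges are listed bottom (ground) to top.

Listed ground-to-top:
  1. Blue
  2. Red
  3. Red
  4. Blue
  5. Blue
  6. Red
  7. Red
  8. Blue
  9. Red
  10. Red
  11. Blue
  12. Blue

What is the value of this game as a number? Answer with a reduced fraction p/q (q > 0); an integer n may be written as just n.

807/2048

value_1 [B]  L=[0]  R=[(no moves)]  -> 1
value_2 [BR]  L=[0]  R=[1]  -> 1/2
value_3 [BRR]  L=[0]  R=[1/2,1]  -> 1/4
value_4 [BRRB]  L=[0,1/4]  R=[1/2,1]  -> 3/8
value_5 [BRRBB]  L=[0,1/4,3/8]  R=[1/2,1]  -> 7/16
value_6 [BRRBBR]  L=[0,1/4,3/8]  R=[7/16,1/2,1]  -> 13/32
value_7 [BRRBBRR]  L=[0,1/4,3/8]  R=[13/32,7/16,1/2,1]  -> 25/64
value_8 [BRRBBRRB]  L=[0,1/4,3/8,25/64]  R=[13/32,7/16,1/2,1]  -> 51/128
value_9 [BRRBBRRBR]  L=[0,1/4,3/8,25/64]  R=[51/128,13/32,7/16,1/2,1]  -> 101/256
value_10 [BRRBBRRBRR]  L=[0,1/4,3/8,25/64]  R=[101/256,51/128,13/32,7/16,1/2,1]  -> 201/512
value_11 [BRRBBRRBRRB]  L=[0,1/4,3/8,25/64,201/512]  R=[101/256,51/128,13/32,7/16,1/2,1]  -> 403/1024
value_12 [BRRBBRRBRRBB]  L=[0,1/4,3/8,25/64,201/512,403/1024]  R=[101/256,51/128,13/32,7/16,1/2,1]  -> 807/2048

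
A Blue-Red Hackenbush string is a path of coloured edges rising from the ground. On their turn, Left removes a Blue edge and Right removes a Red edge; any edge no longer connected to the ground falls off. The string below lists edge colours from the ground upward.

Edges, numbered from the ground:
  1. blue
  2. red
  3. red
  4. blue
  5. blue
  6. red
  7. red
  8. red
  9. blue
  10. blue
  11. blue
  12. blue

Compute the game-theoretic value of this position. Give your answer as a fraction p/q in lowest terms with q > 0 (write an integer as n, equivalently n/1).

799/2048

G_1 [b]  L=[0]  R=[]  → 1
G_2 [br]  L=[0]  R=[1]  → 1/2
G_3 [brr]  L=[0]  R=[1/2 1]  → 1/4
G_4 [brrb]  L=[0 1/4]  R=[1/2 1]  → 3/8
G_5 [brrbb]  L=[0 1/4 3/8]  R=[1/2 1]  → 7/16
G_6 [brrbbr]  L=[0 1/4 3/8]  R=[7/16 1/2 1]  → 13/32
G_7 [brrbbrr]  L=[0 1/4 3/8]  R=[13/32 7/16 1/2 1]  → 25/64
G_8 [brrbbrrr]  L=[0 1/4 3/8]  R=[25/64 13/32 7/16 1/2 1]  → 49/128
G_9 [brrbbrrrb]  L=[0 1/4 3/8 49/128]  R=[25/64 13/32 7/16 1/2 1]  → 99/256
G_10 [brrbbrrrbb]  L=[0 1/4 3/8 49/128 99/256]  R=[25/64 13/32 7/16 1/2 1]  → 199/512
G_11 [brrbbrrrbbb]  L=[0 1/4 3/8 49/128 99/256 199/512]  R=[25/64 13/32 7/16 1/2 1]  → 399/1024
G_12 [brrbbrrrbbbb]  L=[0 1/4 3/8 49/128 99/256 199/512 399/1024]  R=[25/64 13/32 7/16 1/2 1]  → 799/2048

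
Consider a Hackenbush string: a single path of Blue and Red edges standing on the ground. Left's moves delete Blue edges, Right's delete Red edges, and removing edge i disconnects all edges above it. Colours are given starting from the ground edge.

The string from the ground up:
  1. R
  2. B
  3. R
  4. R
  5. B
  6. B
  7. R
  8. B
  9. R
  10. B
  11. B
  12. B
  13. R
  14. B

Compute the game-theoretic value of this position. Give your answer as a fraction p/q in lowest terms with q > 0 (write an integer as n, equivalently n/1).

-6469/8192

Build value(s[:k]) for k = 1..14, string s = R B R R B B R B R B B B R B.
R: Left { none }, Right { 0 } ⇒ simplest -1
RB: Left { -1 }, Right { 0 } ⇒ simplest -1/2
RBR: Left { -1 }, Right { -1/2 0 } ⇒ simplest -3/4
RBRR: Left { -1 }, Right { -3/4 -1/2 0 } ⇒ simplest -7/8
RBRRB: Left { -1 -7/8 }, Right { -3/4 -1/2 0 } ⇒ simplest -13/16
RBRRBB: Left { -1 -7/8 -13/16 }, Right { -3/4 -1/2 0 } ⇒ simplest -25/32
RBRRBBR: Left { -1 -7/8 -13/16 }, Right { -25/32 -3/4 -1/2 0 } ⇒ simplest -51/64
RBRRBBRB: Left { -1 -7/8 -13/16 -51/64 }, Right { -25/32 -3/4 -1/2 0 } ⇒ simplest -101/128
RBRRBBRBR: Left { -1 -7/8 -13/16 -51/64 }, Right { -101/128 -25/32 -3/4 -1/2 0 } ⇒ simplest -203/256
RBRRBBRBRB: Left { -1 -7/8 -13/16 -51/64 -203/256 }, Right { -101/128 -25/32 -3/4 -1/2 0 } ⇒ simplest -405/512
RBRRBBRBRBB: Left { -1 -7/8 -13/16 -51/64 -203/256 -405/512 }, Right { -101/128 -25/32 -3/4 -1/2 0 } ⇒ simplest -809/1024
RBRRBBRBRBBB: Left { -1 -7/8 -13/16 -51/64 -203/256 -405/512 -809/1024 }, Right { -101/128 -25/32 -3/4 -1/2 0 } ⇒ simplest -1617/2048
RBRRBBRBRBBBR: Left { -1 -7/8 -13/16 -51/64 -203/256 -405/512 -809/1024 }, Right { -1617/2048 -101/128 -25/32 -3/4 -1/2 0 } ⇒ simplest -3235/4096
RBRRBBRBRBBBRB: Left { -1 -7/8 -13/16 -51/64 -203/256 -405/512 -809/1024 -3235/4096 }, Right { -1617/2048 -101/128 -25/32 -3/4 -1/2 0 } ⇒ simplest -6469/8192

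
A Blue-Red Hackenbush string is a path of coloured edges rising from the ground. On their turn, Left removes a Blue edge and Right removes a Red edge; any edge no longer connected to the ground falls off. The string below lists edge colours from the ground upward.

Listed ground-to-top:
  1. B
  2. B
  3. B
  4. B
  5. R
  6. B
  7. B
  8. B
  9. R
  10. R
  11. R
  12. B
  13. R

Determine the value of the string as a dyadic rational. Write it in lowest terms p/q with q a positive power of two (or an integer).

1989/512

Recurse on prefixes of the 13-edge string B B B B R B B B R R R B R:
1 of 13 · B · max L 0 · min R +∞ gives 1
2 of 13 · BB · max L 1 · min R +∞ gives 2
3 of 13 · BBB · max L 2 · min R +∞ gives 3
4 of 13 · BBBB · max L 3 · min R +∞ gives 4
5 of 13 · BBBBR · max L 3 · min R 4 gives 7/2
6 of 13 · BBBBRB · max L 7/2 · min R 4 gives 15/4
7 of 13 · BBBBRBB · max L 15/4 · min R 4 gives 31/8
8 of 13 · BBBBRBBB · max L 31/8 · min R 4 gives 63/16
9 of 13 · BBBBRBBBR · max L 31/8 · min R 63/16 gives 125/32
10 of 13 · BBBBRBBBRR · max L 31/8 · min R 125/32 gives 249/64
11 of 13 · BBBBRBBBRRR · max L 31/8 · min R 249/64 gives 497/128
12 of 13 · BBBBRBBBRRRB · max L 497/128 · min R 249/64 gives 995/256
13 of 13 · BBBBRBBBRRRBR · max L 497/128 · min R 995/256 gives 1989/512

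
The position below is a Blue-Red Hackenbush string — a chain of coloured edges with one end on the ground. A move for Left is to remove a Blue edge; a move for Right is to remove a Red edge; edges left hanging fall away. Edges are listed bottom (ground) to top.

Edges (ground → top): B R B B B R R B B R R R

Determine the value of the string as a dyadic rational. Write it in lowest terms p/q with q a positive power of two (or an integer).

Prefix values for B R B B B R R B B R R R via {L|R} + simplicity:
G_1 [B]  L=[0]  R=[(no moves)]  so 1
G_2 [BR]  L=[0]  R=[1]  so 1/2
G_3 [BRB]  L=[0,1/2]  R=[1]  so 3/4
G_4 [BRBB]  L=[0,1/2,3/4]  R=[1]  so 7/8
G_5 [BRBBB]  L=[0,1/2,3/4,7/8]  R=[1]  so 15/16
G_6 [BRBBBR]  L=[0,1/2,3/4,7/8]  R=[15/16,1]  so 29/32
G_7 [BRBBBRR]  L=[0,1/2,3/4,7/8]  R=[29/32,15/16,1]  so 57/64
G_8 [BRBBBRRB]  L=[0,1/2,3/4,7/8,57/64]  R=[29/32,15/16,1]  so 115/128
G_9 [BRBBBRRBB]  L=[0,1/2,3/4,7/8,57/64,115/128]  R=[29/32,15/16,1]  so 231/256
G_10 [BRBBBRRBBR]  L=[0,1/2,3/4,7/8,57/64,115/128]  R=[231/256,29/32,15/16,1]  so 461/512
G_11 [BRBBBRRBBRR]  L=[0,1/2,3/4,7/8,57/64,115/128]  R=[461/512,231/256,29/32,15/16,1]  so 921/1024
G_12 [BRBBBRRBBRRR]  L=[0,1/2,3/4,7/8,57/64,115/128]  R=[921/1024,461/512,231/256,29/32,15/16,1]  so 1841/2048

1841/2048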